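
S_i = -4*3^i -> [-4, -12, -36, -108, -324]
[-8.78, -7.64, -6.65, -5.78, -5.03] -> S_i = -8.78*0.87^i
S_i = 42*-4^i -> [42, -168, 672, -2688, 10752]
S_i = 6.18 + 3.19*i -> [6.18, 9.37, 12.56, 15.75, 18.94]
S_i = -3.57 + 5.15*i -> [-3.57, 1.58, 6.73, 11.88, 17.03]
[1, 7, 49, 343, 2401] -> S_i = 1*7^i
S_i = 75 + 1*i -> [75, 76, 77, 78, 79]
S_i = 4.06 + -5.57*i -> [4.06, -1.51, -7.08, -12.65, -18.22]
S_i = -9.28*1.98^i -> [-9.28, -18.37, -36.38, -72.03, -142.63]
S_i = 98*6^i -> [98, 588, 3528, 21168, 127008]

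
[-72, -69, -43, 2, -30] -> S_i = Random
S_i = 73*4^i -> [73, 292, 1168, 4672, 18688]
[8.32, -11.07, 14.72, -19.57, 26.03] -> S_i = 8.32*(-1.33)^i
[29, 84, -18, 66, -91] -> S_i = Random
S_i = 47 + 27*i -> [47, 74, 101, 128, 155]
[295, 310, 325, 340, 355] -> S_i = 295 + 15*i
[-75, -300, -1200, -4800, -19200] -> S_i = -75*4^i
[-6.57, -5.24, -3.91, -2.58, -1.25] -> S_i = -6.57 + 1.33*i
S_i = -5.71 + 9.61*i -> [-5.71, 3.9, 13.51, 23.12, 32.73]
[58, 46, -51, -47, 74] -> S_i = Random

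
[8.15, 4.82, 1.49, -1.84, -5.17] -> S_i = 8.15 + -3.33*i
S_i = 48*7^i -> [48, 336, 2352, 16464, 115248]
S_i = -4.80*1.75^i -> [-4.8, -8.4, -14.7, -25.72, -45.02]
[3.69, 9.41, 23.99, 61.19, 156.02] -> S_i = 3.69*2.55^i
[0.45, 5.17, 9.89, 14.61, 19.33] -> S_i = 0.45 + 4.72*i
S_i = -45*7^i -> [-45, -315, -2205, -15435, -108045]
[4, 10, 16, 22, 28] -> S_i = 4 + 6*i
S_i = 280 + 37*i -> [280, 317, 354, 391, 428]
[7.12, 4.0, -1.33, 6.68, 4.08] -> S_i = Random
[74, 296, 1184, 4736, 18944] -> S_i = 74*4^i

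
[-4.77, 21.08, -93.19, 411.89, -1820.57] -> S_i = -4.77*(-4.42)^i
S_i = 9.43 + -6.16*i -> [9.43, 3.27, -2.89, -9.05, -15.21]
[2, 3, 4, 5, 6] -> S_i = 2 + 1*i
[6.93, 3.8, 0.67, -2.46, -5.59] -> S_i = 6.93 + -3.13*i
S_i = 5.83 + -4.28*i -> [5.83, 1.55, -2.73, -7.01, -11.29]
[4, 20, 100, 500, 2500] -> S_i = 4*5^i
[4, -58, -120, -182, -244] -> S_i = 4 + -62*i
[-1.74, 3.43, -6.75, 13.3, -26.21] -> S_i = -1.74*(-1.97)^i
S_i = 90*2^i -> [90, 180, 360, 720, 1440]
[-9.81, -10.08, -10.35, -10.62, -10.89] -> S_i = -9.81 + -0.27*i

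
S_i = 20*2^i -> [20, 40, 80, 160, 320]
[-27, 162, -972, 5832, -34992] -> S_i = -27*-6^i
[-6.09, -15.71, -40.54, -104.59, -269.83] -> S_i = -6.09*2.58^i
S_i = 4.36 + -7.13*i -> [4.36, -2.77, -9.9, -17.03, -24.16]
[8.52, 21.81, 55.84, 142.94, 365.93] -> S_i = 8.52*2.56^i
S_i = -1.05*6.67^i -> [-1.05, -7.0, -46.71, -311.58, -2078.23]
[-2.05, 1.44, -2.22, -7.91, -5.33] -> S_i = Random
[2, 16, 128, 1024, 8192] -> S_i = 2*8^i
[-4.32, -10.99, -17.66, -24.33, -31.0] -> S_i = -4.32 + -6.67*i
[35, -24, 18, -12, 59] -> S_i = Random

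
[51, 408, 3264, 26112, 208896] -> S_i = 51*8^i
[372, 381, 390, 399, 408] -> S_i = 372 + 9*i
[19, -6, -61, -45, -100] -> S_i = Random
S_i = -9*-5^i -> [-9, 45, -225, 1125, -5625]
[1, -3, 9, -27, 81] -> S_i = 1*-3^i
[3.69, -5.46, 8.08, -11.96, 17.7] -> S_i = 3.69*(-1.48)^i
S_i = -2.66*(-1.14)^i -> [-2.66, 3.03, -3.46, 3.94, -4.49]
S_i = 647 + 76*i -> [647, 723, 799, 875, 951]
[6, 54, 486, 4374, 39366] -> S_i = 6*9^i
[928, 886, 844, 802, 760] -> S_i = 928 + -42*i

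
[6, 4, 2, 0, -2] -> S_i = 6 + -2*i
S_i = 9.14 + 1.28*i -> [9.14, 10.42, 11.7, 12.98, 14.26]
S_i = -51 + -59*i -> [-51, -110, -169, -228, -287]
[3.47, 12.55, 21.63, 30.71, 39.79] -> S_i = 3.47 + 9.08*i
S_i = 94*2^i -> [94, 188, 376, 752, 1504]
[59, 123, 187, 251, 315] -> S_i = 59 + 64*i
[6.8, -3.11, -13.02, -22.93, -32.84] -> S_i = 6.80 + -9.91*i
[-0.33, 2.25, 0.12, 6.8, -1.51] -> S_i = Random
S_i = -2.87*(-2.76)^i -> [-2.87, 7.92, -21.86, 60.34, -166.54]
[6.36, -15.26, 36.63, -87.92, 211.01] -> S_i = 6.36*(-2.40)^i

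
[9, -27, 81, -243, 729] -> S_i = 9*-3^i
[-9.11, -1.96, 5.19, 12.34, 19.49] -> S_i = -9.11 + 7.15*i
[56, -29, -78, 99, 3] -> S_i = Random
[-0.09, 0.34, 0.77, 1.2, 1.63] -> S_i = -0.09 + 0.43*i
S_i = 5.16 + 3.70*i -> [5.16, 8.86, 12.56, 16.26, 19.96]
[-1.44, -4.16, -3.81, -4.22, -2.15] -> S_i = Random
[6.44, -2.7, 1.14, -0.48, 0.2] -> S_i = 6.44*(-0.42)^i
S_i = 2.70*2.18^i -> [2.7, 5.89, 12.83, 27.97, 60.98]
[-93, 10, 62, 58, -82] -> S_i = Random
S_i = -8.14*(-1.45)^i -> [-8.14, 11.8, -17.11, 24.82, -35.98]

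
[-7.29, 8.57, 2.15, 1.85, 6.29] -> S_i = Random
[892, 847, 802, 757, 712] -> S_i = 892 + -45*i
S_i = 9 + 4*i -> [9, 13, 17, 21, 25]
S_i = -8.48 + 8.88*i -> [-8.48, 0.4, 9.28, 18.16, 27.04]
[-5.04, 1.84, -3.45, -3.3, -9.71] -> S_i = Random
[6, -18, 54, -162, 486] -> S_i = 6*-3^i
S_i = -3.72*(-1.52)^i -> [-3.72, 5.65, -8.59, 13.06, -19.86]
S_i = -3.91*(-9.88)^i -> [-3.91, 38.63, -381.67, 3770.92, -37256.71]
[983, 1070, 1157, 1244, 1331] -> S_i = 983 + 87*i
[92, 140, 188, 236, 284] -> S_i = 92 + 48*i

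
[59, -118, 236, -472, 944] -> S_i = 59*-2^i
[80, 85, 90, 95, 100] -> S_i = 80 + 5*i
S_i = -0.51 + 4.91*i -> [-0.51, 4.4, 9.31, 14.22, 19.13]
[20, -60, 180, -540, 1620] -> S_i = 20*-3^i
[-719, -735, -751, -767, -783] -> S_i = -719 + -16*i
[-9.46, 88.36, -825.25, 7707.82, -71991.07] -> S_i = -9.46*(-9.34)^i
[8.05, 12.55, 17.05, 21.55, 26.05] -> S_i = 8.05 + 4.50*i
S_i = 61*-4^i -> [61, -244, 976, -3904, 15616]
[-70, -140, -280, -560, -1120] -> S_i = -70*2^i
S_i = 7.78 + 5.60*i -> [7.78, 13.38, 18.98, 24.58, 30.18]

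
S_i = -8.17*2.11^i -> [-8.17, -17.24, -36.37, -76.75, -161.94]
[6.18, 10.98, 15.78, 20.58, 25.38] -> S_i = 6.18 + 4.80*i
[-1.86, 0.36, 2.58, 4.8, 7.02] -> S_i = -1.86 + 2.22*i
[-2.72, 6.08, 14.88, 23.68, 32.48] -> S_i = -2.72 + 8.80*i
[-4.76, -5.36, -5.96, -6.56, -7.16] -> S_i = -4.76 + -0.60*i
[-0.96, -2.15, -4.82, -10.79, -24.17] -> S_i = -0.96*2.24^i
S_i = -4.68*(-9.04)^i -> [-4.68, 42.31, -382.46, 3457.41, -31255.01]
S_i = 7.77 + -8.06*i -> [7.77, -0.29, -8.35, -16.41, -24.47]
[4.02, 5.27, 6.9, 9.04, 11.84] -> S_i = 4.02*1.31^i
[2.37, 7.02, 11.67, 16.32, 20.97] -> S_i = 2.37 + 4.65*i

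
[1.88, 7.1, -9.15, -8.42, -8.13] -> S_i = Random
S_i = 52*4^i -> [52, 208, 832, 3328, 13312]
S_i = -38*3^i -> [-38, -114, -342, -1026, -3078]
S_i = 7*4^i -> [7, 28, 112, 448, 1792]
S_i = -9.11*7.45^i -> [-9.11, -67.87, -505.63, -3766.93, -28063.61]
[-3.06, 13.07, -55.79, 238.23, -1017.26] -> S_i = -3.06*(-4.27)^i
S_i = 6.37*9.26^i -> [6.37, 58.99, 546.21, 5057.93, 46836.39]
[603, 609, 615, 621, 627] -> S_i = 603 + 6*i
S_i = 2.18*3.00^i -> [2.18, 6.54, 19.62, 58.86, 176.58]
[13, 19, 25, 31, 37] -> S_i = 13 + 6*i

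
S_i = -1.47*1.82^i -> [-1.47, -2.68, -4.87, -8.86, -16.13]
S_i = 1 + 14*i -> [1, 15, 29, 43, 57]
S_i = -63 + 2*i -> [-63, -61, -59, -57, -55]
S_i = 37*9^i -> [37, 333, 2997, 26973, 242757]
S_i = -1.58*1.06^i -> [-1.58, -1.67, -1.78, -1.88, -1.99]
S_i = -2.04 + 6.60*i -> [-2.04, 4.56, 11.16, 17.76, 24.36]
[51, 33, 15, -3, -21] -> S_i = 51 + -18*i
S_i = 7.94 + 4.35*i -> [7.94, 12.29, 16.64, 20.99, 25.34]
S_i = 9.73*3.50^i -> [9.73, 34.06, 119.19, 417.17, 1460.11]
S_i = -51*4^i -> [-51, -204, -816, -3264, -13056]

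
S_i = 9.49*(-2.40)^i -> [9.49, -22.78, 54.66, -131.19, 314.86]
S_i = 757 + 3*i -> [757, 760, 763, 766, 769]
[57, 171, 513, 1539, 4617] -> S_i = 57*3^i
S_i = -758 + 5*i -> [-758, -753, -748, -743, -738]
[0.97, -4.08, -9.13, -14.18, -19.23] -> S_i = 0.97 + -5.05*i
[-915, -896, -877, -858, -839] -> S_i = -915 + 19*i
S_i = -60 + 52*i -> [-60, -8, 44, 96, 148]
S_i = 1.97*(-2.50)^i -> [1.97, -4.92, 12.31, -30.78, 76.95]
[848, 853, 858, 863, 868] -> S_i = 848 + 5*i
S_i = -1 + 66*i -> [-1, 65, 131, 197, 263]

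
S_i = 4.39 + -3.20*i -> [4.39, 1.19, -2.01, -5.21, -8.41]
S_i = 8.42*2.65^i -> [8.42, 22.31, 59.13, 156.69, 415.24]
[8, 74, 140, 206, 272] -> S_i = 8 + 66*i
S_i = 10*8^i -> [10, 80, 640, 5120, 40960]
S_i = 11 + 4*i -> [11, 15, 19, 23, 27]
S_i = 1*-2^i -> [1, -2, 4, -8, 16]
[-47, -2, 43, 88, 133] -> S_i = -47 + 45*i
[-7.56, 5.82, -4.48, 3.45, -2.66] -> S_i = -7.56*(-0.77)^i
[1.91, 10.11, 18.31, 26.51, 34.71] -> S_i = 1.91 + 8.20*i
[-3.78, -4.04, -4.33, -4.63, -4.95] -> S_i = -3.78*1.07^i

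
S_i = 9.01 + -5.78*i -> [9.01, 3.23, -2.55, -8.33, -14.11]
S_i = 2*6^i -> [2, 12, 72, 432, 2592]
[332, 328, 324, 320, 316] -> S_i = 332 + -4*i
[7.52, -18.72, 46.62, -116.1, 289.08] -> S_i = 7.52*(-2.49)^i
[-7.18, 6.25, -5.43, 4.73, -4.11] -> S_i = -7.18*(-0.87)^i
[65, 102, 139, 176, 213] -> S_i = 65 + 37*i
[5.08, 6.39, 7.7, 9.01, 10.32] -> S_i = 5.08 + 1.31*i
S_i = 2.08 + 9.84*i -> [2.08, 11.92, 21.76, 31.6, 41.44]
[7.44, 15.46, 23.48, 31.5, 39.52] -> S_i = 7.44 + 8.02*i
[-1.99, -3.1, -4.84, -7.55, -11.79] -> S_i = -1.99*1.56^i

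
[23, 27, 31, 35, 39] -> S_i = 23 + 4*i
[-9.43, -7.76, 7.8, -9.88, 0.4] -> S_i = Random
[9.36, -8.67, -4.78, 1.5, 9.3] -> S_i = Random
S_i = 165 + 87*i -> [165, 252, 339, 426, 513]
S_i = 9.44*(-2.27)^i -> [9.44, -21.43, 48.64, -110.42, 250.65]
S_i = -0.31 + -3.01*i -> [-0.31, -3.32, -6.33, -9.34, -12.35]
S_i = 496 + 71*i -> [496, 567, 638, 709, 780]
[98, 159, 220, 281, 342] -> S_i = 98 + 61*i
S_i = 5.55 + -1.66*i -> [5.55, 3.89, 2.23, 0.57, -1.09]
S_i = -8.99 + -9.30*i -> [-8.99, -18.29, -27.59, -36.89, -46.19]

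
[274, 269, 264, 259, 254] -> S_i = 274 + -5*i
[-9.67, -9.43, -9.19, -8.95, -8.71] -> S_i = -9.67 + 0.24*i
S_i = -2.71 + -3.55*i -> [-2.71, -6.26, -9.81, -13.36, -16.91]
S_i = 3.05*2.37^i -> [3.05, 7.23, 17.13, 40.6, 96.23]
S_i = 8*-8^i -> [8, -64, 512, -4096, 32768]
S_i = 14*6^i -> [14, 84, 504, 3024, 18144]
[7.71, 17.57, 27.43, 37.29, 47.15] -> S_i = 7.71 + 9.86*i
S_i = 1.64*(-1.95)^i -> [1.64, -3.2, 6.24, -12.16, 23.71]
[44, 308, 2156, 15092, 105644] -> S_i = 44*7^i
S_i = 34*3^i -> [34, 102, 306, 918, 2754]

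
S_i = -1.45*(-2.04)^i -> [-1.45, 2.96, -6.03, 12.31, -25.11]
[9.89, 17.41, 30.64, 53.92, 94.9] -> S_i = 9.89*1.76^i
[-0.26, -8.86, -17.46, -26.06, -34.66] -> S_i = -0.26 + -8.60*i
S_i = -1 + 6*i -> [-1, 5, 11, 17, 23]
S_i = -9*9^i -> [-9, -81, -729, -6561, -59049]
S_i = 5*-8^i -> [5, -40, 320, -2560, 20480]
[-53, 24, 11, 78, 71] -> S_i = Random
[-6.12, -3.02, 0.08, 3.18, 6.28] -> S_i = -6.12 + 3.10*i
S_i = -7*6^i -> [-7, -42, -252, -1512, -9072]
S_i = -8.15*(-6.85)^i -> [-8.15, 55.83, -382.42, 2619.57, -17944.03]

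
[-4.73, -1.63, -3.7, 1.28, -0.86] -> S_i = Random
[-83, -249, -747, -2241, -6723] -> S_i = -83*3^i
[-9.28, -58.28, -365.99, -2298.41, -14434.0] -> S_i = -9.28*6.28^i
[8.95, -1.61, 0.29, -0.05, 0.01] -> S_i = 8.95*(-0.18)^i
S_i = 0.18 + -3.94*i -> [0.18, -3.76, -7.7, -11.64, -15.58]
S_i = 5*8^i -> [5, 40, 320, 2560, 20480]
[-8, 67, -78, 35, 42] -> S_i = Random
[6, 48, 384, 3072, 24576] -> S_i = 6*8^i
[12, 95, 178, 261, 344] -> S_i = 12 + 83*i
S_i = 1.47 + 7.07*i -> [1.47, 8.54, 15.61, 22.68, 29.75]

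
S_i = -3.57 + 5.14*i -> [-3.57, 1.57, 6.71, 11.85, 16.99]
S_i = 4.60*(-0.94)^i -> [4.6, -4.32, 4.06, -3.82, 3.59]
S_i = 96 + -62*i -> [96, 34, -28, -90, -152]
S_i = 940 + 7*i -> [940, 947, 954, 961, 968]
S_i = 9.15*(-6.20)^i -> [9.15, -56.73, 351.73, -2180.7, 13520.35]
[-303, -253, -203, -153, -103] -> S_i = -303 + 50*i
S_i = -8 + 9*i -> [-8, 1, 10, 19, 28]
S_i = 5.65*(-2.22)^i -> [5.65, -12.54, 27.85, -61.82, 137.23]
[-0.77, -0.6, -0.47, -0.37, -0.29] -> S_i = -0.77*0.78^i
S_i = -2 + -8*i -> [-2, -10, -18, -26, -34]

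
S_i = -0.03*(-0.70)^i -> [-0.03, 0.02, -0.01, 0.01, -0.01]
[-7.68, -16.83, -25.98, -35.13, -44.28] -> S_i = -7.68 + -9.15*i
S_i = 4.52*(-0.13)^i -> [4.52, -0.59, 0.08, -0.01, 0.0]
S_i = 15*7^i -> [15, 105, 735, 5145, 36015]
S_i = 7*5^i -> [7, 35, 175, 875, 4375]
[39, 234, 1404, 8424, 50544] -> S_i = 39*6^i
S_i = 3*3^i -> [3, 9, 27, 81, 243]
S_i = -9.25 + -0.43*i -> [-9.25, -9.68, -10.11, -10.54, -10.97]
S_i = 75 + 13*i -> [75, 88, 101, 114, 127]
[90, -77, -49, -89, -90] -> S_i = Random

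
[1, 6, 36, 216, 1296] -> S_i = 1*6^i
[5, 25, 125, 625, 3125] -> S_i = 5*5^i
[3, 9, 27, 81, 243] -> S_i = 3*3^i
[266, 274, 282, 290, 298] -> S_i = 266 + 8*i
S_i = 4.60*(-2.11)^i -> [4.6, -9.71, 20.48, -43.21, 91.18]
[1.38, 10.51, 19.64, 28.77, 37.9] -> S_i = 1.38 + 9.13*i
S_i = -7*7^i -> [-7, -49, -343, -2401, -16807]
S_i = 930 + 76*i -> [930, 1006, 1082, 1158, 1234]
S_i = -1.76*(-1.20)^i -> [-1.76, 2.11, -2.53, 3.04, -3.65]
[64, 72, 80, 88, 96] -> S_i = 64 + 8*i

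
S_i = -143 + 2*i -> [-143, -141, -139, -137, -135]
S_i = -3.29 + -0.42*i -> [-3.29, -3.71, -4.13, -4.55, -4.97]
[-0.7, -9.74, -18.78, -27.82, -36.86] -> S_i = -0.70 + -9.04*i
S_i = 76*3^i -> [76, 228, 684, 2052, 6156]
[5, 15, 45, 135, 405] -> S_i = 5*3^i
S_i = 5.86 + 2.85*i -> [5.86, 8.71, 11.56, 14.41, 17.26]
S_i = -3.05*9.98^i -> [-3.05, -30.44, -303.78, -3031.74, -30256.73]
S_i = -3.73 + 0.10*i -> [-3.73, -3.63, -3.53, -3.43, -3.33]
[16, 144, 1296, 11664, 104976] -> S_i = 16*9^i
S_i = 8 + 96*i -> [8, 104, 200, 296, 392]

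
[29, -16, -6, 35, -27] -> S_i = Random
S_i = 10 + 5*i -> [10, 15, 20, 25, 30]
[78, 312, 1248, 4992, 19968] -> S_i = 78*4^i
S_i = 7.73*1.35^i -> [7.73, 10.44, 14.09, 19.02, 25.68]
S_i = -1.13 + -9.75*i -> [-1.13, -10.88, -20.63, -30.38, -40.13]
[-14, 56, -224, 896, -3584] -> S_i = -14*-4^i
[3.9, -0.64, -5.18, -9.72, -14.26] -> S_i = 3.90 + -4.54*i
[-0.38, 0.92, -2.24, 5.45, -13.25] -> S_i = -0.38*(-2.43)^i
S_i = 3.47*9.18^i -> [3.47, 31.85, 292.43, 2684.46, 24643.38]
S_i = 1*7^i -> [1, 7, 49, 343, 2401]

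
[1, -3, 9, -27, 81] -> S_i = 1*-3^i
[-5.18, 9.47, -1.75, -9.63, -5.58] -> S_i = Random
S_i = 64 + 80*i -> [64, 144, 224, 304, 384]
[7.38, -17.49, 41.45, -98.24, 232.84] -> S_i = 7.38*(-2.37)^i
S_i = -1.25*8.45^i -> [-1.25, -10.56, -89.25, -754.19, -6372.9]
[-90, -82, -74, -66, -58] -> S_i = -90 + 8*i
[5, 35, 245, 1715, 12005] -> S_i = 5*7^i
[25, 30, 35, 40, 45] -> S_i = 25 + 5*i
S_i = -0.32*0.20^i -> [-0.32, -0.06, -0.01, -0.0, -0.0]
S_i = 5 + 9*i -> [5, 14, 23, 32, 41]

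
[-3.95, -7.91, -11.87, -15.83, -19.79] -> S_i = -3.95 + -3.96*i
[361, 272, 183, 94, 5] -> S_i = 361 + -89*i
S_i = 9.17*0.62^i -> [9.17, 5.69, 3.52, 2.19, 1.35]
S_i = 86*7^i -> [86, 602, 4214, 29498, 206486]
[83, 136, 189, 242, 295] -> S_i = 83 + 53*i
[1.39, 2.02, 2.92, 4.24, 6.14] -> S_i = 1.39*1.45^i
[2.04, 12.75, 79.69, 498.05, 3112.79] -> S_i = 2.04*6.25^i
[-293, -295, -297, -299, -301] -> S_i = -293 + -2*i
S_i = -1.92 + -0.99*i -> [-1.92, -2.91, -3.9, -4.89, -5.88]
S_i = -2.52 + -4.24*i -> [-2.52, -6.76, -11.0, -15.24, -19.48]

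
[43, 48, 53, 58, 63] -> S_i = 43 + 5*i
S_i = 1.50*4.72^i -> [1.5, 7.08, 33.42, 157.73, 744.49]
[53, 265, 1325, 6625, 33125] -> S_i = 53*5^i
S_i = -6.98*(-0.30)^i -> [-6.98, 2.09, -0.63, 0.19, -0.06]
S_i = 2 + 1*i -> [2, 3, 4, 5, 6]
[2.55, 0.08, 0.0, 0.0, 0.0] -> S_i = 2.55*0.03^i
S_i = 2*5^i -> [2, 10, 50, 250, 1250]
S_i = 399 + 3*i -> [399, 402, 405, 408, 411]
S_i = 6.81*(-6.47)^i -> [6.81, -44.06, 285.07, -1844.42, 11933.4]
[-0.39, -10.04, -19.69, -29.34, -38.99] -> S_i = -0.39 + -9.65*i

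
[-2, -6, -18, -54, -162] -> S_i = -2*3^i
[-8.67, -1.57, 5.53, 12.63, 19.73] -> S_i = -8.67 + 7.10*i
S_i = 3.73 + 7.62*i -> [3.73, 11.35, 18.97, 26.59, 34.21]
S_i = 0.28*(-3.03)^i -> [0.28, -0.85, 2.57, -7.79, 23.6]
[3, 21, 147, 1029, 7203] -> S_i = 3*7^i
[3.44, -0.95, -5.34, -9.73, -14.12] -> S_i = 3.44 + -4.39*i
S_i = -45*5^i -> [-45, -225, -1125, -5625, -28125]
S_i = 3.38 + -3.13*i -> [3.38, 0.25, -2.88, -6.01, -9.14]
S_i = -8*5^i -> [-8, -40, -200, -1000, -5000]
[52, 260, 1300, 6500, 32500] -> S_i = 52*5^i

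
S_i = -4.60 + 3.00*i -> [-4.6, -1.6, 1.4, 4.4, 7.4]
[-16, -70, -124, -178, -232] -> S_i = -16 + -54*i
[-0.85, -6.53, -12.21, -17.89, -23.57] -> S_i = -0.85 + -5.68*i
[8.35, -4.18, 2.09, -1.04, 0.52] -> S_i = 8.35*(-0.50)^i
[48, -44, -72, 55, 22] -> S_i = Random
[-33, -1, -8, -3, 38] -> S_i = Random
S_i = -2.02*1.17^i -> [-2.02, -2.36, -2.77, -3.24, -3.79]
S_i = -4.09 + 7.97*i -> [-4.09, 3.88, 11.85, 19.82, 27.79]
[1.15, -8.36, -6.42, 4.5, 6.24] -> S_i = Random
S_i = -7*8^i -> [-7, -56, -448, -3584, -28672]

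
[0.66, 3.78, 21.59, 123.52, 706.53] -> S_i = 0.66*5.72^i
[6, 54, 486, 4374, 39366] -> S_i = 6*9^i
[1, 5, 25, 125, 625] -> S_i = 1*5^i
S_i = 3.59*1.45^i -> [3.59, 5.21, 7.55, 10.94, 15.87]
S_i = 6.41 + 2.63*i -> [6.41, 9.04, 11.67, 14.3, 16.93]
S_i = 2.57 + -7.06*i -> [2.57, -4.49, -11.55, -18.61, -25.67]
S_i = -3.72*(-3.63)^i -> [-3.72, 13.5, -49.02, 177.94, -645.91]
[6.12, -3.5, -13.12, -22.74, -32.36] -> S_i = 6.12 + -9.62*i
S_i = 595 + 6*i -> [595, 601, 607, 613, 619]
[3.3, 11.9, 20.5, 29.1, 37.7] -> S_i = 3.30 + 8.60*i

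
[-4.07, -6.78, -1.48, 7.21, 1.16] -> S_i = Random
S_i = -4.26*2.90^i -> [-4.26, -12.35, -35.83, -103.9, -301.3]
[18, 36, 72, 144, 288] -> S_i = 18*2^i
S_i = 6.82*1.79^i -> [6.82, 12.21, 21.85, 39.12, 70.02]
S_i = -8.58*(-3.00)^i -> [-8.58, 25.74, -77.22, 231.66, -694.98]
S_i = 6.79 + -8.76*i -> [6.79, -1.97, -10.73, -19.49, -28.25]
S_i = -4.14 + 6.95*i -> [-4.14, 2.81, 9.76, 16.71, 23.66]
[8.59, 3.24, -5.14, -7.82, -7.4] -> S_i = Random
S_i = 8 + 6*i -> [8, 14, 20, 26, 32]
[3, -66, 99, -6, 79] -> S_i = Random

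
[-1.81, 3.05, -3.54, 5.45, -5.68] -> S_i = Random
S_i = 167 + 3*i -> [167, 170, 173, 176, 179]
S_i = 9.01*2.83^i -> [9.01, 25.5, 72.16, 204.21, 577.92]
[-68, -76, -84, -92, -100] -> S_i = -68 + -8*i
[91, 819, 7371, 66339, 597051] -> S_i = 91*9^i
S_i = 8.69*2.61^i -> [8.69, 22.68, 59.2, 154.5, 403.26]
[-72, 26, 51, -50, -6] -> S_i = Random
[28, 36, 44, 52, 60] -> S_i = 28 + 8*i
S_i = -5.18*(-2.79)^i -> [-5.18, 14.45, -40.32, 112.5, -313.87]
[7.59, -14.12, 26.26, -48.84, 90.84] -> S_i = 7.59*(-1.86)^i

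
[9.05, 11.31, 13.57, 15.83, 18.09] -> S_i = 9.05 + 2.26*i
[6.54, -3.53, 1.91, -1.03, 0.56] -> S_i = 6.54*(-0.54)^i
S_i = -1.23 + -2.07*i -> [-1.23, -3.3, -5.37, -7.44, -9.51]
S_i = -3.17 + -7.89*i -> [-3.17, -11.06, -18.95, -26.84, -34.73]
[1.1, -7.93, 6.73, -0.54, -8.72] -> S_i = Random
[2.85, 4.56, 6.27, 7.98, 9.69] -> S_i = 2.85 + 1.71*i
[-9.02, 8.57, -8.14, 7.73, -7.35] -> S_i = -9.02*(-0.95)^i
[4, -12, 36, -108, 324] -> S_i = 4*-3^i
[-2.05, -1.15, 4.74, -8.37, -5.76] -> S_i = Random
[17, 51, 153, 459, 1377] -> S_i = 17*3^i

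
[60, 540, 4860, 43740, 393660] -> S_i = 60*9^i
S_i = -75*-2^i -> [-75, 150, -300, 600, -1200]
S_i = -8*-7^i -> [-8, 56, -392, 2744, -19208]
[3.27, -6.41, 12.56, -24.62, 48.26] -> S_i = 3.27*(-1.96)^i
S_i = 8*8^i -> [8, 64, 512, 4096, 32768]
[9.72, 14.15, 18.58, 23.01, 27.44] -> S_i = 9.72 + 4.43*i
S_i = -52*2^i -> [-52, -104, -208, -416, -832]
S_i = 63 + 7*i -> [63, 70, 77, 84, 91]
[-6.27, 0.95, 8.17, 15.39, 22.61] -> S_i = -6.27 + 7.22*i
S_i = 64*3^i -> [64, 192, 576, 1728, 5184]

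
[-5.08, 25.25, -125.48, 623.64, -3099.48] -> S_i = -5.08*(-4.97)^i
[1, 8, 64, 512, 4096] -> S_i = 1*8^i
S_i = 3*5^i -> [3, 15, 75, 375, 1875]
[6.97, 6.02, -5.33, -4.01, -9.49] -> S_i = Random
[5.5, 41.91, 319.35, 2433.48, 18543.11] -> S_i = 5.50*7.62^i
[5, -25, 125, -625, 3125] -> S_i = 5*-5^i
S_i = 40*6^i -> [40, 240, 1440, 8640, 51840]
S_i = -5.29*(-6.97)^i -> [-5.29, 36.87, -256.99, 1791.24, -12484.95]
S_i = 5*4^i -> [5, 20, 80, 320, 1280]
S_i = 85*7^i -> [85, 595, 4165, 29155, 204085]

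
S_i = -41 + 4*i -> [-41, -37, -33, -29, -25]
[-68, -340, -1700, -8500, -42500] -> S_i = -68*5^i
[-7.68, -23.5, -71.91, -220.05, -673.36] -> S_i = -7.68*3.06^i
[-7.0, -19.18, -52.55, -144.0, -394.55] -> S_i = -7.00*2.74^i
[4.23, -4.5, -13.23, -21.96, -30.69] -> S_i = 4.23 + -8.73*i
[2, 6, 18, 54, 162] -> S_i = 2*3^i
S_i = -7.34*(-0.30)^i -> [-7.34, 2.2, -0.66, 0.2, -0.06]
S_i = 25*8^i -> [25, 200, 1600, 12800, 102400]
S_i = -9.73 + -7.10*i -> [-9.73, -16.83, -23.93, -31.03, -38.13]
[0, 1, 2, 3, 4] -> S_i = 0 + 1*i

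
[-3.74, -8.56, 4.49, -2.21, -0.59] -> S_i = Random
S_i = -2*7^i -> [-2, -14, -98, -686, -4802]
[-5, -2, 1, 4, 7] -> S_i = -5 + 3*i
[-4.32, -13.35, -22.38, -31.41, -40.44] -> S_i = -4.32 + -9.03*i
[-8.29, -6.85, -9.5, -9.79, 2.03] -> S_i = Random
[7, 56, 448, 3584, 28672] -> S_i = 7*8^i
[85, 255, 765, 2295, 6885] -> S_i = 85*3^i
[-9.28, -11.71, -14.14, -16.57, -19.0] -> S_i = -9.28 + -2.43*i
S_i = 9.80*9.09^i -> [9.8, 89.08, 809.76, 7360.68, 66908.55]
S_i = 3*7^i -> [3, 21, 147, 1029, 7203]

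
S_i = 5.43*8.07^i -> [5.43, 43.82, 353.63, 2853.78, 23030.0]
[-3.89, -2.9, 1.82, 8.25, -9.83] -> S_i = Random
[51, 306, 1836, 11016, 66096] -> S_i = 51*6^i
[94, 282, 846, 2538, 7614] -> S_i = 94*3^i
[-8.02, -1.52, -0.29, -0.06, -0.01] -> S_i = -8.02*0.19^i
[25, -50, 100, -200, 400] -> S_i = 25*-2^i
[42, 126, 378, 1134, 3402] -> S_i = 42*3^i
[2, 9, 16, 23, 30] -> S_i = 2 + 7*i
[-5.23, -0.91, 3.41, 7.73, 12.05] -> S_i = -5.23 + 4.32*i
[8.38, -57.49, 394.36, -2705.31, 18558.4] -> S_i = 8.38*(-6.86)^i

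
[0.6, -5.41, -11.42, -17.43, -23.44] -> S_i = 0.60 + -6.01*i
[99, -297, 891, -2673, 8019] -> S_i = 99*-3^i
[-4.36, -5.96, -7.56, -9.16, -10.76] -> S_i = -4.36 + -1.60*i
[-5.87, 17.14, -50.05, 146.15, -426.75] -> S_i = -5.87*(-2.92)^i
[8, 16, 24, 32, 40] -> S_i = 8 + 8*i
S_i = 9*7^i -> [9, 63, 441, 3087, 21609]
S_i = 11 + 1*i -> [11, 12, 13, 14, 15]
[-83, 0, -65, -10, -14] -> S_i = Random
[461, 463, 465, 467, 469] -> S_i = 461 + 2*i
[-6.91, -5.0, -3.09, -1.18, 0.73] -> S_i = -6.91 + 1.91*i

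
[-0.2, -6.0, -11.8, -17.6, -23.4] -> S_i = -0.20 + -5.80*i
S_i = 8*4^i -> [8, 32, 128, 512, 2048]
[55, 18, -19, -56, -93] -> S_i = 55 + -37*i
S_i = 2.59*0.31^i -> [2.59, 0.8, 0.25, 0.08, 0.02]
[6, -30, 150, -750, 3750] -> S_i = 6*-5^i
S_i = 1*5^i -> [1, 5, 25, 125, 625]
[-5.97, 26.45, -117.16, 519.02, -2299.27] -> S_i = -5.97*(-4.43)^i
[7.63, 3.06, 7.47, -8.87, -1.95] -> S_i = Random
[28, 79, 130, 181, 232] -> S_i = 28 + 51*i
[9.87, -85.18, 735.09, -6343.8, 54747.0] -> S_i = 9.87*(-8.63)^i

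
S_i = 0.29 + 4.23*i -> [0.29, 4.52, 8.75, 12.98, 17.21]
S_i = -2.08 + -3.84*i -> [-2.08, -5.92, -9.76, -13.6, -17.44]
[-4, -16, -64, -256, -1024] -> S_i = -4*4^i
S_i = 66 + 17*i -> [66, 83, 100, 117, 134]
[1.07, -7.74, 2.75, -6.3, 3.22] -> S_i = Random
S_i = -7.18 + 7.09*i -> [-7.18, -0.09, 7.0, 14.09, 21.18]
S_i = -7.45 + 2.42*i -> [-7.45, -5.03, -2.61, -0.19, 2.23]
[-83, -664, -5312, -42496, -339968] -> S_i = -83*8^i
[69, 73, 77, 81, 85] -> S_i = 69 + 4*i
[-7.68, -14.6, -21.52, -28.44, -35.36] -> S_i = -7.68 + -6.92*i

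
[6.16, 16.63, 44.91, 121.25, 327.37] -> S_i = 6.16*2.70^i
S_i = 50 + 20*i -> [50, 70, 90, 110, 130]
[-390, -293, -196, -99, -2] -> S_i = -390 + 97*i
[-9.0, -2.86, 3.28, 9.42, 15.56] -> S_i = -9.00 + 6.14*i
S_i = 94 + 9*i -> [94, 103, 112, 121, 130]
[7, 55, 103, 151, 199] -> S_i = 7 + 48*i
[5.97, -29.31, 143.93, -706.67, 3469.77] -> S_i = 5.97*(-4.91)^i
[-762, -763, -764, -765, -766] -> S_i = -762 + -1*i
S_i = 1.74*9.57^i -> [1.74, 16.65, 159.36, 1525.05, 14594.76]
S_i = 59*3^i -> [59, 177, 531, 1593, 4779]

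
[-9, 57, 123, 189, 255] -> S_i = -9 + 66*i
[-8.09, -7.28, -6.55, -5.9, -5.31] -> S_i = -8.09*0.90^i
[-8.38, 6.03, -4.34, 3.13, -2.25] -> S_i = -8.38*(-0.72)^i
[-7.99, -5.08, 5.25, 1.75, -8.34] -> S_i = Random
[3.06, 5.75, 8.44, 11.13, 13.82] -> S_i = 3.06 + 2.69*i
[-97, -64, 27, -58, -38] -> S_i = Random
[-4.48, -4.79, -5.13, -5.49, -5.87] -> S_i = -4.48*1.07^i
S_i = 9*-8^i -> [9, -72, 576, -4608, 36864]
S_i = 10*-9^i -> [10, -90, 810, -7290, 65610]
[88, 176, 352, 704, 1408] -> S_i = 88*2^i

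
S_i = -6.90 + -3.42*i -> [-6.9, -10.32, -13.74, -17.16, -20.58]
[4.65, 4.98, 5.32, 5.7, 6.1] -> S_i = 4.65*1.07^i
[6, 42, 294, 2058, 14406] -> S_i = 6*7^i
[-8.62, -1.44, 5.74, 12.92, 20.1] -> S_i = -8.62 + 7.18*i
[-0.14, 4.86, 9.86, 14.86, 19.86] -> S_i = -0.14 + 5.00*i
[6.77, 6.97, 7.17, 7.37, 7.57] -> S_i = 6.77 + 0.20*i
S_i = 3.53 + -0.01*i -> [3.53, 3.52, 3.51, 3.5, 3.49]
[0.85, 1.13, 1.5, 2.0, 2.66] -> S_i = 0.85*1.33^i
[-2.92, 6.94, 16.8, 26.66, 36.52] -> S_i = -2.92 + 9.86*i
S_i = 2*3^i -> [2, 6, 18, 54, 162]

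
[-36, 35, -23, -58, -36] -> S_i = Random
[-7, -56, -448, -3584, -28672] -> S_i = -7*8^i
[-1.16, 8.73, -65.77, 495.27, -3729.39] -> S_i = -1.16*(-7.53)^i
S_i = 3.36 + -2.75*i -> [3.36, 0.61, -2.14, -4.89, -7.64]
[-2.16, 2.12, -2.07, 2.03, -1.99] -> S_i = -2.16*(-0.98)^i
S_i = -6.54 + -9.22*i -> [-6.54, -15.76, -24.98, -34.2, -43.42]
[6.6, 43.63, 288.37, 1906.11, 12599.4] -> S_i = 6.60*6.61^i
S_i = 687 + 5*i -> [687, 692, 697, 702, 707]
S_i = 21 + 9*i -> [21, 30, 39, 48, 57]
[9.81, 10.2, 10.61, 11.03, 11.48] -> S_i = 9.81*1.04^i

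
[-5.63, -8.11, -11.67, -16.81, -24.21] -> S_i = -5.63*1.44^i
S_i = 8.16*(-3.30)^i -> [8.16, -26.93, 88.86, -293.25, 967.71]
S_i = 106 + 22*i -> [106, 128, 150, 172, 194]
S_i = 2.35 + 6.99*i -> [2.35, 9.34, 16.33, 23.32, 30.31]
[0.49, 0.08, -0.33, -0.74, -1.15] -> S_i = 0.49 + -0.41*i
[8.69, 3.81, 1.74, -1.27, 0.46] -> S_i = Random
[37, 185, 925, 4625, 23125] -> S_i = 37*5^i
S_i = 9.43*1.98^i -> [9.43, 18.67, 36.97, 73.2, 144.93]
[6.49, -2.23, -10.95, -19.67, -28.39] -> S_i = 6.49 + -8.72*i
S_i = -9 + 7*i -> [-9, -2, 5, 12, 19]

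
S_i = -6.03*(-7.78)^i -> [-6.03, 46.91, -364.99, 2839.59, -22092.03]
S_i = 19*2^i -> [19, 38, 76, 152, 304]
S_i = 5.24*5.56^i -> [5.24, 29.13, 161.99, 900.65, 5007.61]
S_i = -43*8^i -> [-43, -344, -2752, -22016, -176128]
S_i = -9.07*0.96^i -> [-9.07, -8.71, -8.36, -8.02, -7.7]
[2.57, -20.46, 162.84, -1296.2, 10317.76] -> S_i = 2.57*(-7.96)^i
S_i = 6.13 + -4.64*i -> [6.13, 1.49, -3.15, -7.79, -12.43]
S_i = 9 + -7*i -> [9, 2, -5, -12, -19]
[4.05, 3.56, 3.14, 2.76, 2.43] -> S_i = 4.05*0.88^i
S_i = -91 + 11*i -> [-91, -80, -69, -58, -47]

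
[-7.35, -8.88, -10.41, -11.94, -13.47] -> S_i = -7.35 + -1.53*i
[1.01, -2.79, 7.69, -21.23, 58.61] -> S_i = 1.01*(-2.76)^i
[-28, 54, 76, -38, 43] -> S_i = Random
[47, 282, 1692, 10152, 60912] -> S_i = 47*6^i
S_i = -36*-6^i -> [-36, 216, -1296, 7776, -46656]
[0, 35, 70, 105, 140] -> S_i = 0 + 35*i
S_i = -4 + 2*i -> [-4, -2, 0, 2, 4]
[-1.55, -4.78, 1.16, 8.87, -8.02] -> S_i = Random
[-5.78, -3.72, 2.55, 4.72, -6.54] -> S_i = Random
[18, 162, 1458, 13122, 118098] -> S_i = 18*9^i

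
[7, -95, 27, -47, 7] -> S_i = Random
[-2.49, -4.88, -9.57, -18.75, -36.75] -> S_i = -2.49*1.96^i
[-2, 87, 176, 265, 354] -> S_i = -2 + 89*i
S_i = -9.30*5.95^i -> [-9.3, -55.34, -329.24, -1959.0, -11656.03]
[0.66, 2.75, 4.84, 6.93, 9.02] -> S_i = 0.66 + 2.09*i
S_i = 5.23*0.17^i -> [5.23, 0.89, 0.15, 0.03, 0.0]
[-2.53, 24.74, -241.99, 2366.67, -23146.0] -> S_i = -2.53*(-9.78)^i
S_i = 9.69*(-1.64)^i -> [9.69, -15.89, 26.06, -42.74, 70.1]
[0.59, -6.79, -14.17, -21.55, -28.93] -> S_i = 0.59 + -7.38*i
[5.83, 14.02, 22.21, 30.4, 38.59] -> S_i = 5.83 + 8.19*i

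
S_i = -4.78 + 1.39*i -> [-4.78, -3.39, -2.0, -0.61, 0.78]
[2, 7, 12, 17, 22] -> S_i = 2 + 5*i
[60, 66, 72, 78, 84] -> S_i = 60 + 6*i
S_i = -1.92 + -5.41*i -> [-1.92, -7.33, -12.74, -18.15, -23.56]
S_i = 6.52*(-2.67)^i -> [6.52, -17.41, 46.48, -124.1, 331.35]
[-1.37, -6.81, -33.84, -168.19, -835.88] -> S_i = -1.37*4.97^i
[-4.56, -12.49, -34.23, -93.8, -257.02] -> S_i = -4.56*2.74^i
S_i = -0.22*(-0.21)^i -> [-0.22, 0.05, -0.01, 0.0, -0.0]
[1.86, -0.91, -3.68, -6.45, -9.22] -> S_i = 1.86 + -2.77*i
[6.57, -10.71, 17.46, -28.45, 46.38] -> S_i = 6.57*(-1.63)^i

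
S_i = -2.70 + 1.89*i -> [-2.7, -0.81, 1.08, 2.97, 4.86]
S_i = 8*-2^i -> [8, -16, 32, -64, 128]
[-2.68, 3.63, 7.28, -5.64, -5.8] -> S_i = Random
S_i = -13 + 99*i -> [-13, 86, 185, 284, 383]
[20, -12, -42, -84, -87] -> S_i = Random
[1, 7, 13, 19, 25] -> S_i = 1 + 6*i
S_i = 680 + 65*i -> [680, 745, 810, 875, 940]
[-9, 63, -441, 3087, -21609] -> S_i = -9*-7^i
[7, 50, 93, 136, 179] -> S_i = 7 + 43*i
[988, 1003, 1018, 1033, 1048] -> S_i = 988 + 15*i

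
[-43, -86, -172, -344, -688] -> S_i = -43*2^i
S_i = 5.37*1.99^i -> [5.37, 10.69, 21.27, 42.32, 84.21]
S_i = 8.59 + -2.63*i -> [8.59, 5.96, 3.33, 0.7, -1.93]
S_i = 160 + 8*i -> [160, 168, 176, 184, 192]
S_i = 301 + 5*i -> [301, 306, 311, 316, 321]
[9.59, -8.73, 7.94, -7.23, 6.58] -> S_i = 9.59*(-0.91)^i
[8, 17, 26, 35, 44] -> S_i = 8 + 9*i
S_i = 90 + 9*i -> [90, 99, 108, 117, 126]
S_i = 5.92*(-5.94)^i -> [5.92, -35.16, 208.88, -1240.74, 7370.0]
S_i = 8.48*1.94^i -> [8.48, 16.45, 31.92, 61.92, 120.12]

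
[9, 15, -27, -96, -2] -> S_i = Random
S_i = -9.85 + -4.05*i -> [-9.85, -13.9, -17.95, -22.0, -26.05]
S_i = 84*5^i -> [84, 420, 2100, 10500, 52500]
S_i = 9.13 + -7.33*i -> [9.13, 1.8, -5.53, -12.86, -20.19]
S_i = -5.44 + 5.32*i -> [-5.44, -0.12, 5.2, 10.52, 15.84]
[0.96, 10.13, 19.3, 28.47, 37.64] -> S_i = 0.96 + 9.17*i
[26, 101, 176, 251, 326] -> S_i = 26 + 75*i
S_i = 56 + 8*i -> [56, 64, 72, 80, 88]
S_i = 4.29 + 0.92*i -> [4.29, 5.21, 6.13, 7.05, 7.97]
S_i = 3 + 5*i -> [3, 8, 13, 18, 23]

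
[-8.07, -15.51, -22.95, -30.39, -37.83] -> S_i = -8.07 + -7.44*i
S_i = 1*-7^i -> [1, -7, 49, -343, 2401]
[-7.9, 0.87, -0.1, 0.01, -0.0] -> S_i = -7.90*(-0.11)^i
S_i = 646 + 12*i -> [646, 658, 670, 682, 694]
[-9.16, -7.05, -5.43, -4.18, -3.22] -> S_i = -9.16*0.77^i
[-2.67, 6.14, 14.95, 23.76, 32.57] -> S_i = -2.67 + 8.81*i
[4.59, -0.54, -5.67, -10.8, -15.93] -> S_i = 4.59 + -5.13*i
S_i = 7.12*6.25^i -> [7.12, 44.5, 278.12, 1738.28, 10864.26]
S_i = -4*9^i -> [-4, -36, -324, -2916, -26244]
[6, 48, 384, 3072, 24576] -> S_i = 6*8^i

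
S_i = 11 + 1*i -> [11, 12, 13, 14, 15]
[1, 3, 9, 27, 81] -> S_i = 1*3^i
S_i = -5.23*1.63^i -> [-5.23, -8.52, -13.9, -22.65, -36.92]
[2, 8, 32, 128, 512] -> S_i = 2*4^i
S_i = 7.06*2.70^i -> [7.06, 19.06, 51.47, 138.96, 375.2]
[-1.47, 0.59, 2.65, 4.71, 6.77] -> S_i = -1.47 + 2.06*i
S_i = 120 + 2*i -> [120, 122, 124, 126, 128]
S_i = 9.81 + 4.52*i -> [9.81, 14.33, 18.85, 23.37, 27.89]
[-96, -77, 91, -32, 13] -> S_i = Random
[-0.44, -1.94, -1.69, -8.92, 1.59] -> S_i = Random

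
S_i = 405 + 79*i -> [405, 484, 563, 642, 721]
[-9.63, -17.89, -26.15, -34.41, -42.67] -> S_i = -9.63 + -8.26*i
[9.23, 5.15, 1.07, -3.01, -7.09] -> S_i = 9.23 + -4.08*i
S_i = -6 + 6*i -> [-6, 0, 6, 12, 18]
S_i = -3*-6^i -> [-3, 18, -108, 648, -3888]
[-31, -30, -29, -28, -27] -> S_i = -31 + 1*i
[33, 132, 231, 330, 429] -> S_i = 33 + 99*i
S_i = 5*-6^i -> [5, -30, 180, -1080, 6480]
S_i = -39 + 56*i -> [-39, 17, 73, 129, 185]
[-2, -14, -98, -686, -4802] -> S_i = -2*7^i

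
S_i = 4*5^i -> [4, 20, 100, 500, 2500]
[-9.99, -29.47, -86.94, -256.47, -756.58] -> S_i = -9.99*2.95^i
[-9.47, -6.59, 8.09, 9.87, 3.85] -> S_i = Random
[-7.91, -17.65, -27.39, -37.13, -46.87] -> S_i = -7.91 + -9.74*i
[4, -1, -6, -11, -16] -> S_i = 4 + -5*i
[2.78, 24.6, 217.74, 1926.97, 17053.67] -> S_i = 2.78*8.85^i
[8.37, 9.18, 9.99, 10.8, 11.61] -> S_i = 8.37 + 0.81*i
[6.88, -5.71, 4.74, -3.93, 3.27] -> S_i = 6.88*(-0.83)^i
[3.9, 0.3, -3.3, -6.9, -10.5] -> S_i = 3.90 + -3.60*i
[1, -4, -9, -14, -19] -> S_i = 1 + -5*i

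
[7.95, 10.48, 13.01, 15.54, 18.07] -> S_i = 7.95 + 2.53*i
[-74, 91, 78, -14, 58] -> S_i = Random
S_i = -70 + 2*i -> [-70, -68, -66, -64, -62]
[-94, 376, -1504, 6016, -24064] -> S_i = -94*-4^i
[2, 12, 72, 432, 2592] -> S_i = 2*6^i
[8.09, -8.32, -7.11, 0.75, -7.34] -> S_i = Random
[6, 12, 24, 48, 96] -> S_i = 6*2^i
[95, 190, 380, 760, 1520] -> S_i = 95*2^i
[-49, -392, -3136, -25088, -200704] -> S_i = -49*8^i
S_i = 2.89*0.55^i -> [2.89, 1.59, 0.87, 0.48, 0.26]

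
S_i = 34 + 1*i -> [34, 35, 36, 37, 38]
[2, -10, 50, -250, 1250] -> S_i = 2*-5^i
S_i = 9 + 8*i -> [9, 17, 25, 33, 41]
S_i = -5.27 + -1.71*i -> [-5.27, -6.98, -8.69, -10.4, -12.11]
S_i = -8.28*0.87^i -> [-8.28, -7.2, -6.27, -5.45, -4.74]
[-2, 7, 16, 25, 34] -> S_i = -2 + 9*i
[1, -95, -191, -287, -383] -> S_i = 1 + -96*i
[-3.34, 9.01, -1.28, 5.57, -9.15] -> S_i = Random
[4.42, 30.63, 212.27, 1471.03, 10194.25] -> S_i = 4.42*6.93^i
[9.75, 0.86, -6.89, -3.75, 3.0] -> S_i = Random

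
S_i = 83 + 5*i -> [83, 88, 93, 98, 103]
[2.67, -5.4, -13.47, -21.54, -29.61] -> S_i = 2.67 + -8.07*i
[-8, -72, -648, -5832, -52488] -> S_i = -8*9^i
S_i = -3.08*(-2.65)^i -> [-3.08, 8.16, -21.63, 57.32, -151.89]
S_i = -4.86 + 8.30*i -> [-4.86, 3.44, 11.74, 20.04, 28.34]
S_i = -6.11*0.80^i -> [-6.11, -4.89, -3.91, -3.13, -2.5]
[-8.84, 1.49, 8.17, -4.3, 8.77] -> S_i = Random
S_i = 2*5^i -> [2, 10, 50, 250, 1250]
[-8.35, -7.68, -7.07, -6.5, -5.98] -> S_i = -8.35*0.92^i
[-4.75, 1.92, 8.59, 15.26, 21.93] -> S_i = -4.75 + 6.67*i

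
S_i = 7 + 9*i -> [7, 16, 25, 34, 43]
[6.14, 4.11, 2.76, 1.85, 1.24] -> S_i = 6.14*0.67^i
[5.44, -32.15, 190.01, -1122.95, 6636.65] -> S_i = 5.44*(-5.91)^i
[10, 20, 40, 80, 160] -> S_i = 10*2^i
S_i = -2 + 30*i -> [-2, 28, 58, 88, 118]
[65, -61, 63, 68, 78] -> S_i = Random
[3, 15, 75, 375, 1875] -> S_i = 3*5^i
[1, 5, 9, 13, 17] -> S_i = 1 + 4*i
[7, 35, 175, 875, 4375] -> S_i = 7*5^i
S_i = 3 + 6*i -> [3, 9, 15, 21, 27]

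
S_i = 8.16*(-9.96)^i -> [8.16, -81.27, 809.49, -8062.47, 80302.21]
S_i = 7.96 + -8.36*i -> [7.96, -0.4, -8.76, -17.12, -25.48]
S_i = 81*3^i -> [81, 243, 729, 2187, 6561]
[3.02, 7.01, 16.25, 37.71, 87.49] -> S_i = 3.02*2.32^i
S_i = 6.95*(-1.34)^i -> [6.95, -9.31, 12.48, -16.72, 22.41]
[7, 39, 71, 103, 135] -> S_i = 7 + 32*i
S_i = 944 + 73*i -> [944, 1017, 1090, 1163, 1236]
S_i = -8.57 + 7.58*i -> [-8.57, -0.99, 6.59, 14.17, 21.75]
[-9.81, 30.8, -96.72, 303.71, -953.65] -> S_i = -9.81*(-3.14)^i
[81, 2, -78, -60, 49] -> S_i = Random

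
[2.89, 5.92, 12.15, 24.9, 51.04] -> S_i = 2.89*2.05^i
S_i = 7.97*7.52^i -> [7.97, 59.93, 450.71, 3389.31, 25487.64]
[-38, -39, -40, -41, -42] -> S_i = -38 + -1*i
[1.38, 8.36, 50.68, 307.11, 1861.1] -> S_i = 1.38*6.06^i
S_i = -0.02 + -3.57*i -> [-0.02, -3.59, -7.16, -10.73, -14.3]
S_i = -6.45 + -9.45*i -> [-6.45, -15.9, -25.35, -34.8, -44.25]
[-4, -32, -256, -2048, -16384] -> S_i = -4*8^i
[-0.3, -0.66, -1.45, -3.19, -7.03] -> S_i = -0.30*2.20^i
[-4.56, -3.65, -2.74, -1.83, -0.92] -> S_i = -4.56 + 0.91*i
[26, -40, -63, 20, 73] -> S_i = Random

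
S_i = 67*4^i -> [67, 268, 1072, 4288, 17152]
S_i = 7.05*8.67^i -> [7.05, 61.12, 529.94, 4594.59, 39835.06]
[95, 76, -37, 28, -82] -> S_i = Random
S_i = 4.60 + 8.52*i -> [4.6, 13.12, 21.64, 30.16, 38.68]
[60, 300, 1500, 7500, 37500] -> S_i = 60*5^i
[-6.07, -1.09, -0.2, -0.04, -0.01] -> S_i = -6.07*0.18^i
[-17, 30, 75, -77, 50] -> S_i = Random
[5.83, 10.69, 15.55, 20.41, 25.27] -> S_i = 5.83 + 4.86*i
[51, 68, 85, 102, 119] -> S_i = 51 + 17*i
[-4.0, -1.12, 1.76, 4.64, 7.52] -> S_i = -4.00 + 2.88*i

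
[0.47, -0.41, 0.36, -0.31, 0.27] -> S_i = 0.47*(-0.87)^i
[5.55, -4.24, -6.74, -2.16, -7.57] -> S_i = Random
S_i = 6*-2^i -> [6, -12, 24, -48, 96]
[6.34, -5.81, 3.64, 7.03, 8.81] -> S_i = Random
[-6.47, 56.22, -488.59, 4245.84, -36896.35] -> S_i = -6.47*(-8.69)^i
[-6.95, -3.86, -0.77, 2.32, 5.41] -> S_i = -6.95 + 3.09*i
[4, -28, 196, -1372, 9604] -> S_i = 4*-7^i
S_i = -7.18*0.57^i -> [-7.18, -4.09, -2.33, -1.33, -0.76]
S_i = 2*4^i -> [2, 8, 32, 128, 512]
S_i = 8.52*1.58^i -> [8.52, 13.46, 21.27, 33.61, 53.1]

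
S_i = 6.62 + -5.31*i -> [6.62, 1.31, -4.0, -9.31, -14.62]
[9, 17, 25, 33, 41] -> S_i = 9 + 8*i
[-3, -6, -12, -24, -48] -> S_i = -3*2^i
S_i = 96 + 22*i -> [96, 118, 140, 162, 184]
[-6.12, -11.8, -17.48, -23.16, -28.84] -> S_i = -6.12 + -5.68*i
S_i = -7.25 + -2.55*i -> [-7.25, -9.8, -12.35, -14.9, -17.45]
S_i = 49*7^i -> [49, 343, 2401, 16807, 117649]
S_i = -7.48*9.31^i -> [-7.48, -69.64, -648.34, -6036.02, -56195.34]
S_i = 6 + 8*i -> [6, 14, 22, 30, 38]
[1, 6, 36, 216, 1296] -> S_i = 1*6^i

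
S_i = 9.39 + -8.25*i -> [9.39, 1.14, -7.11, -15.36, -23.61]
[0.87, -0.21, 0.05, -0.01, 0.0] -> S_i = 0.87*(-0.24)^i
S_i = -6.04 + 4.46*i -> [-6.04, -1.58, 2.88, 7.34, 11.8]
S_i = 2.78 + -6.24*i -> [2.78, -3.46, -9.7, -15.94, -22.18]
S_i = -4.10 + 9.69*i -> [-4.1, 5.59, 15.28, 24.97, 34.66]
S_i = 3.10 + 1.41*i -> [3.1, 4.51, 5.92, 7.33, 8.74]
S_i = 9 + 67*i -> [9, 76, 143, 210, 277]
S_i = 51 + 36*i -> [51, 87, 123, 159, 195]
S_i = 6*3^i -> [6, 18, 54, 162, 486]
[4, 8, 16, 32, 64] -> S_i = 4*2^i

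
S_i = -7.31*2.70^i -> [-7.31, -19.74, -53.29, -143.88, -388.48]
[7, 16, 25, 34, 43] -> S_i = 7 + 9*i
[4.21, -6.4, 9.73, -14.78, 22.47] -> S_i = 4.21*(-1.52)^i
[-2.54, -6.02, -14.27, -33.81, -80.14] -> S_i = -2.54*2.37^i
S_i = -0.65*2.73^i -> [-0.65, -1.77, -4.84, -13.23, -36.1]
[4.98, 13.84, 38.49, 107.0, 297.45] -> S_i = 4.98*2.78^i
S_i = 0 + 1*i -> [0, 1, 2, 3, 4]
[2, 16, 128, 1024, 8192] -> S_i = 2*8^i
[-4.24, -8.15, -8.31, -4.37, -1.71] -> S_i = Random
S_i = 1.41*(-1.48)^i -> [1.41, -2.09, 3.09, -4.57, 6.76]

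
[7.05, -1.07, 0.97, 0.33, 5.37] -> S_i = Random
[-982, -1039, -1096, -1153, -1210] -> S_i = -982 + -57*i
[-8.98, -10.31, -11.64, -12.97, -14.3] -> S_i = -8.98 + -1.33*i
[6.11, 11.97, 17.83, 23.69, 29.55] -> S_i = 6.11 + 5.86*i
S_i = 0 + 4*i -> [0, 4, 8, 12, 16]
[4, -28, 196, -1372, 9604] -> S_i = 4*-7^i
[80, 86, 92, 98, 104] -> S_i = 80 + 6*i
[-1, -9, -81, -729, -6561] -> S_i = -1*9^i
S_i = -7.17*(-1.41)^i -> [-7.17, 10.11, -14.25, 20.1, -28.34]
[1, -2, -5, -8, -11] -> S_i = 1 + -3*i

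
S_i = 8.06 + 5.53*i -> [8.06, 13.59, 19.12, 24.65, 30.18]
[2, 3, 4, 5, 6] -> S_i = 2 + 1*i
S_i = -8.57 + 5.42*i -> [-8.57, -3.15, 2.27, 7.69, 13.11]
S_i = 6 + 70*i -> [6, 76, 146, 216, 286]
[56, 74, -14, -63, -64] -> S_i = Random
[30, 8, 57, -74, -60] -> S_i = Random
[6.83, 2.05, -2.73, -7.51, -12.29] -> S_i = 6.83 + -4.78*i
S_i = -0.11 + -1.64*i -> [-0.11, -1.75, -3.39, -5.03, -6.67]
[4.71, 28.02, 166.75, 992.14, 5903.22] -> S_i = 4.71*5.95^i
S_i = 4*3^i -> [4, 12, 36, 108, 324]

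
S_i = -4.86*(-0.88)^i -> [-4.86, 4.28, -3.76, 3.31, -2.91]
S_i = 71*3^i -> [71, 213, 639, 1917, 5751]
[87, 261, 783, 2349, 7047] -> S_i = 87*3^i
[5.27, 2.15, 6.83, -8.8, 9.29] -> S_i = Random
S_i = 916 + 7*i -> [916, 923, 930, 937, 944]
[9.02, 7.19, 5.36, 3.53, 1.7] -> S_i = 9.02 + -1.83*i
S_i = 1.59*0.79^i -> [1.59, 1.26, 0.99, 0.78, 0.62]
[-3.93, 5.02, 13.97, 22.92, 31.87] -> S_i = -3.93 + 8.95*i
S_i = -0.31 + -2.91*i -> [-0.31, -3.22, -6.13, -9.04, -11.95]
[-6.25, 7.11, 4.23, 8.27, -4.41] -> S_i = Random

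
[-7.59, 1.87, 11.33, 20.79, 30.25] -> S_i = -7.59 + 9.46*i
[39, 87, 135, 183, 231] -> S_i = 39 + 48*i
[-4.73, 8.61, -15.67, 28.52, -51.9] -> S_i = -4.73*(-1.82)^i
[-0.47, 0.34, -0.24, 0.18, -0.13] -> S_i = -0.47*(-0.72)^i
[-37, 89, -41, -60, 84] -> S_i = Random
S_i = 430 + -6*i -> [430, 424, 418, 412, 406]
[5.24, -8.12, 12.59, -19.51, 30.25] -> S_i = 5.24*(-1.55)^i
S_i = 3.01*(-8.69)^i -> [3.01, -26.16, 227.3, -1975.27, 17165.07]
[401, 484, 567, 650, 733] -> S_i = 401 + 83*i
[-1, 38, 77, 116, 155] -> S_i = -1 + 39*i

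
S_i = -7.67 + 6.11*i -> [-7.67, -1.56, 4.55, 10.66, 16.77]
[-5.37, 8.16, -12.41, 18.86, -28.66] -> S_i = -5.37*(-1.52)^i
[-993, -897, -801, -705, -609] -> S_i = -993 + 96*i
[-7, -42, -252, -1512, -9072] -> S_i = -7*6^i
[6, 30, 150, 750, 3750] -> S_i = 6*5^i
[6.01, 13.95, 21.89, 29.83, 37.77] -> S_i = 6.01 + 7.94*i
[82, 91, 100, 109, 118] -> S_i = 82 + 9*i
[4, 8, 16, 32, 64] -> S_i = 4*2^i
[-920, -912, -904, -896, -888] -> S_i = -920 + 8*i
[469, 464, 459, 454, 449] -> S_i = 469 + -5*i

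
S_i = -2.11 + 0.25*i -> [-2.11, -1.86, -1.61, -1.36, -1.11]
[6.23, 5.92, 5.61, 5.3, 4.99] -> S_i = 6.23 + -0.31*i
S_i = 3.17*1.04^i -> [3.17, 3.3, 3.43, 3.57, 3.71]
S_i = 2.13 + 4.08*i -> [2.13, 6.21, 10.29, 14.37, 18.45]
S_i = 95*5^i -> [95, 475, 2375, 11875, 59375]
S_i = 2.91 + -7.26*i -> [2.91, -4.35, -11.61, -18.87, -26.13]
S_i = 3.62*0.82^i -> [3.62, 2.97, 2.43, 2.0, 1.64]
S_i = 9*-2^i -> [9, -18, 36, -72, 144]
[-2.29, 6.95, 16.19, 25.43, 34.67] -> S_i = -2.29 + 9.24*i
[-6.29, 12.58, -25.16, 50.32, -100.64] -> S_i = -6.29*(-2.00)^i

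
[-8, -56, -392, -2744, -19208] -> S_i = -8*7^i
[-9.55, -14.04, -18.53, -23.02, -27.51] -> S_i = -9.55 + -4.49*i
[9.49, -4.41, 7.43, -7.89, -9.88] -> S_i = Random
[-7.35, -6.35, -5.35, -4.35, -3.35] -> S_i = -7.35 + 1.00*i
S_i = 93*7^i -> [93, 651, 4557, 31899, 223293]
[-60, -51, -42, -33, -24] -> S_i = -60 + 9*i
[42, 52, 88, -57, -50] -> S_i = Random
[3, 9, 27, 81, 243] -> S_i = 3*3^i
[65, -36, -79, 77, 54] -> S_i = Random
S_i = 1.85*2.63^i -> [1.85, 4.87, 12.8, 33.65, 88.51]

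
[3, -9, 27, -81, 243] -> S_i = 3*-3^i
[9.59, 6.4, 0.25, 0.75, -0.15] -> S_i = Random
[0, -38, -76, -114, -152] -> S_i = 0 + -38*i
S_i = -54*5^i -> [-54, -270, -1350, -6750, -33750]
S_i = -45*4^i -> [-45, -180, -720, -2880, -11520]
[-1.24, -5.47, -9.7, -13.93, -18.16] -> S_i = -1.24 + -4.23*i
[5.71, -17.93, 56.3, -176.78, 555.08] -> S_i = 5.71*(-3.14)^i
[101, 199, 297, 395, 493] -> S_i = 101 + 98*i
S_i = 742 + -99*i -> [742, 643, 544, 445, 346]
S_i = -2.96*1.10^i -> [-2.96, -3.26, -3.58, -3.94, -4.33]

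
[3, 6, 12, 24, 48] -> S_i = 3*2^i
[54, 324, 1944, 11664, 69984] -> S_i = 54*6^i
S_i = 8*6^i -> [8, 48, 288, 1728, 10368]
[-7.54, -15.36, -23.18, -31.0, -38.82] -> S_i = -7.54 + -7.82*i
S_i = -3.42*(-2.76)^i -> [-3.42, 9.44, -26.05, 71.9, -198.46]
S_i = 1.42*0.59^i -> [1.42, 0.84, 0.49, 0.29, 0.17]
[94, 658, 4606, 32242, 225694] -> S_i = 94*7^i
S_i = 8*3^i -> [8, 24, 72, 216, 648]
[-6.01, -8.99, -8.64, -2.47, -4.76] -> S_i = Random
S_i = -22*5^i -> [-22, -110, -550, -2750, -13750]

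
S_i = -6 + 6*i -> [-6, 0, 6, 12, 18]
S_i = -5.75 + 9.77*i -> [-5.75, 4.02, 13.79, 23.56, 33.33]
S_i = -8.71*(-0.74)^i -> [-8.71, 6.45, -4.77, 3.53, -2.61]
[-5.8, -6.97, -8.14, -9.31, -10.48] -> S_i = -5.80 + -1.17*i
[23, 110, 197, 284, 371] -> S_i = 23 + 87*i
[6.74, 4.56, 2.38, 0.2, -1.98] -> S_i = 6.74 + -2.18*i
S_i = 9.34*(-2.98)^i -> [9.34, -27.83, 82.94, -247.17, 736.57]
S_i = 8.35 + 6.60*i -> [8.35, 14.95, 21.55, 28.15, 34.75]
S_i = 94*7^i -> [94, 658, 4606, 32242, 225694]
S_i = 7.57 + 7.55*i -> [7.57, 15.12, 22.67, 30.22, 37.77]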